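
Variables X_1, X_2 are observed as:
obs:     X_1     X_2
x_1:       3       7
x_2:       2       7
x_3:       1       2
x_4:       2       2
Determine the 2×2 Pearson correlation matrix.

Step 1 — column means:
  mean(X_1) = (3 + 2 + 1 + 2) / 4 = 8/4 = 2
  mean(X_2) = (7 + 7 + 2 + 2) / 4 = 18/4 = 4.5

Step 2 — sample variances and covariances s[i,j] = (1/(n-1)) · Σ_k (x_{k,i} - mean_i) · (x_{k,j} - mean_j), with n-1 = 3:
  s[X_1,X_1] = ((1)·(1) + (0)·(0) + (-1)·(-1) + (0)·(0)) / 3 = 2/3 = 0.6667
  s[X_1,X_2] = ((1)·(2.5) + (0)·(2.5) + (-1)·(-2.5) + (0)·(-2.5)) / 3 = 5/3 = 1.6667
  s[X_2,X_2] = ((2.5)·(2.5) + (2.5)·(2.5) + (-2.5)·(-2.5) + (-2.5)·(-2.5)) / 3 = 25/3 = 8.3333
  Sample standard deviations s_i = √(s[i,i]):
  s(X_1) = √(0.6667) = 0.8165
  s(X_2) = √(8.3333) = 2.8868

Step 3 — r_{ij} = s_{ij} / (s_i · s_j):
  r[X_1,X_1] = 1 (diagonal).
  r[X_1,X_2] = 1.6667 / (0.8165 · 2.8868) = 1.6667 / 2.357 = 0.7071
  r[X_2,X_2] = 1 (diagonal).

R is symmetric with unit diagonal. Assembling:

R = [[1, 0.7071],
 [0.7071, 1]]


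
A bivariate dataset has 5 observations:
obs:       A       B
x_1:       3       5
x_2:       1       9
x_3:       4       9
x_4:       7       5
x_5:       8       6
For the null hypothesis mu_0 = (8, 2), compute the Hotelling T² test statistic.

Step 1 — sample mean vector:
  mean(A) = (3 + 1 + 4 + 7 + 8) / 5 = 23/5 = 4.6
  mean(B) = (5 + 9 + 9 + 5 + 6) / 5 = 34/5 = 6.8
  x̄ = (4.6, 6.8),  deviation x̄ - mu_0 = (4.6, 6.8) - (8, 2) = (-3.4, 4.8).

Step 2 — sample covariance matrix, S[i,j] = (1/(n-1)) · Σ_k (x_{k,i} - mean_i) · (x_{k,j} - mean_j), divisor n-1 = 4:
  S[A,A] = ((-1.6)·(-1.6) + (-3.6)·(-3.6) + (-0.6)·(-0.6) + (2.4)·(2.4) + (3.4)·(3.4)) / 4 = 33.2/4 = 8.3
  S[A,B] = ((-1.6)·(-1.8) + (-3.6)·(2.2) + (-0.6)·(2.2) + (2.4)·(-1.8) + (3.4)·(-0.8)) / 4 = -13.4/4 = -3.35
  S[B,B] = ((-1.8)·(-1.8) + (2.2)·(2.2) + (2.2)·(2.2) + (-1.8)·(-1.8) + (-0.8)·(-0.8)) / 4 = 16.8/4 = 4.2
  S = [[8.3, -3.35],
 [-3.35, 4.2]].

Step 3 — invert S. det(S) = 8.3·4.2 - (-3.35)² = 23.6375.
  S^{-1} = (1/det) · [[d, -b], [-b, a]] = [[0.1777, 0.1417],
 [0.1417, 0.3511]].

Step 4 — quadratic form (x̄ - mu_0)^T · S^{-1} · (x̄ - mu_0):
  S^{-1} · (x̄ - mu_0) = (0.0762, 1.2036),
  (x̄ - mu_0)^T · [...] = (-3.4)·(0.0762) + (4.8)·(1.2036) = 5.5184.

Step 5 — scale by n: T² = 5 · 5.5184 = 27.5918.

T² ≈ 27.5918


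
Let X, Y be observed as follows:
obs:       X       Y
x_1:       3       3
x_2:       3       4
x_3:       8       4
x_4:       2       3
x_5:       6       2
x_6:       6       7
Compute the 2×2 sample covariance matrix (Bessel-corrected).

Step 1 — column means:
  mean(X) = (3 + 3 + 8 + 2 + 6 + 6) / 6 = 28/6 = 4.6667
  mean(Y) = (3 + 4 + 4 + 3 + 2 + 7) / 6 = 23/6 = 3.8333

Step 2 — sample covariance S[i,j] = (1/(n-1)) · Σ_k (x_{k,i} - mean_i) · (x_{k,j} - mean_j), with n-1 = 5.
  S[X,X] = ((-1.6667)·(-1.6667) + (-1.6667)·(-1.6667) + (3.3333)·(3.3333) + (-2.6667)·(-2.6667) + (1.3333)·(1.3333) + (1.3333)·(1.3333)) / 5 = 27.3333/5 = 5.4667
  S[X,Y] = ((-1.6667)·(-0.8333) + (-1.6667)·(0.1667) + (3.3333)·(0.1667) + (-2.6667)·(-0.8333) + (1.3333)·(-1.8333) + (1.3333)·(3.1667)) / 5 = 5.6667/5 = 1.1333
  S[Y,Y] = ((-0.8333)·(-0.8333) + (0.1667)·(0.1667) + (0.1667)·(0.1667) + (-0.8333)·(-0.8333) + (-1.8333)·(-1.8333) + (3.1667)·(3.1667)) / 5 = 14.8333/5 = 2.9667

S is symmetric (S[j,i] = S[i,j]). Assembling:

S = [[5.4667, 1.1333],
 [1.1333, 2.9667]]


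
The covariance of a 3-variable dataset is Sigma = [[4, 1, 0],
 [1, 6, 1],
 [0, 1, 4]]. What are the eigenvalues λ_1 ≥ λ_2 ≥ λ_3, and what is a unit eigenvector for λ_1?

Step 1 — characteristic polynomial p(λ) = det(λI - Sigma) = λ³ - tr·λ² + c_1·λ - det, where tr = trace, c_1 = sum of the principal 2×2 minors, det = det(Sigma):
  tr = 4 + 6 + 4 = 14,
  c_1 = (4·6 - (1)²) + (4·4 - (0)²) + (6·4 - (1)²) = 23 + 16 + 23 = 62,
  det = 4·(6·4 - (1)²) - (1)·((1)·4 - (1)·(0)) + (0)·((1)·(1) - 6·(0)) = 4·(23) - (1)·(4) + (0)·(1) = 88.
  So p(λ) = λ³ - 14λ² + 62λ - 88.
Step 2 — look for an integer root (rational root theorem: any rational root is an integer divisor of 88). Testing λ = 4:
  p(4) = 64 - 224 + 248 - 88 = 0  ✓
  Dividing out (λ - 4): p(λ) = (λ - 4)(λ² - 10λ + 22).
Step 3 — remaining eigenvalues from the quadratic λ² - 10λ + 22 = 0:
  Δ = 10² - 4·22 = 100 - 88 = 12,  λ = (10 ± √12)/2 = (10 ± 3.4641)/2 ≈ 6.7321 or 3.2679.
  Sorted: λ_1 = 6.7321,  λ_2 = 4,  λ_3 = 3.2679  (check: sum = 14 = tr ✓).

Step 4 — unit eigenvector for λ_1 ≈ 6.7321: v spans the null space of (Sigma - λ_1 I), whose rows are
  r_1 = (-2.7321, 1, 0),  r_2 = (1, -0.7321, 1),  r_3 = (0, 1, -2.7321).
  v is orthogonal to every row, so take v ∝ r_1 × r_2 = ((1)·(1) - (0)·(-0.7321), (0)·(1) - (-2.7321)·(1), (-2.7321)·(-0.7321) - (1)·(1)) ≈ (1, 2.7321, 1).
  Let u = (1, 2.7321, 1).
  ||u|| = √((1)² + (2.7321)² + (1)²) = √(9.4641) ≈ 3.0764,  v_1 = u/||u|| ≈ (0.3251, 0.8881, 0.3251) (||v_1|| = 1).

λ_1 = 6.7321,  λ_2 = 4,  λ_3 = 3.2679;  v_1 ≈ (0.3251, 0.8881, 0.3251)


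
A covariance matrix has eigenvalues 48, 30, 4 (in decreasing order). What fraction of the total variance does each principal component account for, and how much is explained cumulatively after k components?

Step 1 — total variance = trace(Sigma) = Σ λ_i = 48 + 30 + 4 = 82.

Step 2 — fraction explained by component i = λ_i / Σ λ:
  PC1: 48/82 = 0.5854
  PC2: 30/82 = 0.3659
  PC3: 4/82 = 0.0488

Step 3 — cumulative fraction after k components = (λ_1 + ... + λ_k) / Σ λ:
  k = 1: 48/82 = 0.5854
  k = 2: (48 + 30)/82 = 78/82 = 0.9512
  k = 3: (48 + 30 + 4)/82 = 82/82 = 1

Summary (fraction, with percent):

explained: PC1 0.5854 (58.54%), PC2 0.3659 (36.59%), PC3 0.0488 (4.88%);  cumulative: 0.5854, 0.9512, 1


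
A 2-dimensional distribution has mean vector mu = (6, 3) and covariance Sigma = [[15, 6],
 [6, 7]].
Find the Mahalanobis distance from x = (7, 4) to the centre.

Step 1 — centre the observation: (x - mu) = (1, 1).

Step 2 — invert Sigma. det(Sigma) = 15·7 - (6)² = 69.
  Sigma^{-1} = (1/det) · [[d, -b], [-b, a]] = [[0.1014, -0.087],
 [-0.087, 0.2174]].

Step 3 — form the quadratic (x - mu)^T · Sigma^{-1} · (x - mu):
  Sigma^{-1} · (x - mu) = (0.0145, 0.1304).
  (x - mu)^T · [Sigma^{-1} · (x - mu)] = (1)·(0.0145) + (1)·(0.1304) = 0.1449.

Step 4 — take square root: d = √(0.1449) ≈ 0.3807.

d(x, mu) = √(0.1449) ≈ 0.3807


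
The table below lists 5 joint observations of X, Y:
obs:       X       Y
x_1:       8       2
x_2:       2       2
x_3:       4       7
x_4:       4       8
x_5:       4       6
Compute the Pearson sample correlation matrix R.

Step 1 — column means:
  mean(X) = (8 + 2 + 4 + 4 + 4) / 5 = 22/5 = 4.4
  mean(Y) = (2 + 2 + 7 + 8 + 6) / 5 = 25/5 = 5

Step 2 — sample variances and covariances s[i,j] = (1/(n-1)) · Σ_k (x_{k,i} - mean_i) · (x_{k,j} - mean_j), with n-1 = 4:
  s[X,X] = ((3.6)·(3.6) + (-2.4)·(-2.4) + (-0.4)·(-0.4) + (-0.4)·(-0.4) + (-0.4)·(-0.4)) / 4 = 19.2/4 = 4.8
  s[X,Y] = ((3.6)·(-3) + (-2.4)·(-3) + (-0.4)·(2) + (-0.4)·(3) + (-0.4)·(1)) / 4 = -6/4 = -1.5
  s[Y,Y] = ((-3)·(-3) + (-3)·(-3) + (2)·(2) + (3)·(3) + (1)·(1)) / 4 = 32/4 = 8
  Sample standard deviations s_i = √(s[i,i]):
  s(X) = √(4.8) = 2.1909
  s(Y) = √(8) = 2.8284

Step 3 — r_{ij} = s_{ij} / (s_i · s_j):
  r[X,X] = 1 (diagonal).
  r[X,Y] = -1.5 / (2.1909 · 2.8284) = -1.5 / 6.1968 = -0.2421
  r[Y,Y] = 1 (diagonal).

R is symmetric with unit diagonal. Assembling:

R = [[1, -0.2421],
 [-0.2421, 1]]


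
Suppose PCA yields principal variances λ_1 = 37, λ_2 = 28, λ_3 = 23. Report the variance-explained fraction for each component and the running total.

Step 1 — total variance = trace(Sigma) = Σ λ_i = 37 + 28 + 23 = 88.

Step 2 — fraction explained by component i = λ_i / Σ λ:
  PC1: 37/88 = 0.4205
  PC2: 28/88 = 0.3182
  PC3: 23/88 = 0.2614

Step 3 — cumulative fraction after k components = (λ_1 + ... + λ_k) / Σ λ:
  k = 1: 37/88 = 0.4205
  k = 2: (37 + 28)/88 = 65/88 = 0.7386
  k = 3: (37 + 28 + 23)/88 = 88/88 = 1

Summary (fraction, with percent):

explained: PC1 0.4205 (42.05%), PC2 0.3182 (31.82%), PC3 0.2614 (26.14%);  cumulative: 0.4205, 0.7386, 1


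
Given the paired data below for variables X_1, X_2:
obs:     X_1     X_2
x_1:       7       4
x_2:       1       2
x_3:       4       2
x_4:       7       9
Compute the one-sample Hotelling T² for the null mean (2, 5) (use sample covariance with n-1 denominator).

Step 1 — sample mean vector:
  mean(X_1) = (7 + 1 + 4 + 7) / 4 = 19/4 = 4.75
  mean(X_2) = (4 + 2 + 2 + 9) / 4 = 17/4 = 4.25
  x̄ = (4.75, 4.25),  deviation x̄ - mu_0 = (4.75, 4.25) - (2, 5) = (2.75, -0.75).

Step 2 — sample covariance matrix, S[i,j] = (1/(n-1)) · Σ_k (x_{k,i} - mean_i) · (x_{k,j} - mean_j), divisor n-1 = 3:
  S[X_1,X_1] = ((2.25)·(2.25) + (-3.75)·(-3.75) + (-0.75)·(-0.75) + (2.25)·(2.25)) / 3 = 24.75/3 = 8.25
  S[X_1,X_2] = ((2.25)·(-0.25) + (-3.75)·(-2.25) + (-0.75)·(-2.25) + (2.25)·(4.75)) / 3 = 20.25/3 = 6.75
  S[X_2,X_2] = ((-0.25)·(-0.25) + (-2.25)·(-2.25) + (-2.25)·(-2.25) + (4.75)·(4.75)) / 3 = 32.75/3 = 10.9167
  S = [[8.25, 6.75],
 [6.75, 10.9167]].

Step 3 — invert S. det(S) = 8.25·10.9167 - (6.75)² = 44.5.
  S^{-1} = (1/det) · [[d, -b], [-b, a]] = [[0.2453, -0.1517],
 [-0.1517, 0.1854]].

Step 4 — quadratic form (x̄ - mu_0)^T · S^{-1} · (x̄ - mu_0):
  S^{-1} · (x̄ - mu_0) = (0.7884, -0.5562),
  (x̄ - mu_0)^T · [...] = (2.75)·(0.7884) + (-0.75)·(-0.5562) = 2.5852.

Step 5 — scale by n: T² = 4 · 2.5852 = 10.3408.

T² ≈ 10.3408


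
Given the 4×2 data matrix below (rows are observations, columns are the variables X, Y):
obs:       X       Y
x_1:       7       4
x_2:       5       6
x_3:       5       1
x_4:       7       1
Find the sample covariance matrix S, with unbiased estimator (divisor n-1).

Step 1 — column means:
  mean(X) = (7 + 5 + 5 + 7) / 4 = 24/4 = 6
  mean(Y) = (4 + 6 + 1 + 1) / 4 = 12/4 = 3

Step 2 — sample covariance S[i,j] = (1/(n-1)) · Σ_k (x_{k,i} - mean_i) · (x_{k,j} - mean_j), with n-1 = 3.
  S[X,X] = ((1)·(1) + (-1)·(-1) + (-1)·(-1) + (1)·(1)) / 3 = 4/3 = 1.3333
  S[X,Y] = ((1)·(1) + (-1)·(3) + (-1)·(-2) + (1)·(-2)) / 3 = -2/3 = -0.6667
  S[Y,Y] = ((1)·(1) + (3)·(3) + (-2)·(-2) + (-2)·(-2)) / 3 = 18/3 = 6

S is symmetric (S[j,i] = S[i,j]). Assembling:

S = [[1.3333, -0.6667],
 [-0.6667, 6]]


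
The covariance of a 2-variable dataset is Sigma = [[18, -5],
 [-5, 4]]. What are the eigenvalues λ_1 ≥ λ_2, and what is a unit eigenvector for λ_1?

Step 1 — characteristic polynomial of 2×2 Sigma:
  det(Sigma - λI) = λ² - trace · λ + det = 0.
  trace = 18 + 4 = 22, det = 18·4 - (-5)² = 47.
Step 2 — discriminant:
  Δ = trace² - 4·det = 484 - 188 = 296.
Step 3 — eigenvalues:
  λ = (trace ± √Δ)/2 = (22 ± 17.2047)/2,
  λ_1 = 19.6023,  λ_2 = 2.3977.

Step 4 — unit eigenvector for λ_1: solve (Sigma - λ_1 I)v = 0. First row:
  (18 - 19.6023)·v_x + (-5)·v_y = 0, i.e. (-1.6023)·v_x + (-5)·v_y = 0,
  so v ∝ (b, λ_1 - a) = (-5, 1.6023); multiply by -1 so the first entry is positive: u = (5, -1.6023).
  ||u|| = √((5)² + (-1.6023)²) = √(27.5674) ≈ 5.2505,
  v_1 = u/||u|| ≈ (0.9523, -0.3052) (||v_1|| = 1).

λ_1 = 19.6023,  λ_2 = 2.3977;  v_1 ≈ (0.9523, -0.3052)


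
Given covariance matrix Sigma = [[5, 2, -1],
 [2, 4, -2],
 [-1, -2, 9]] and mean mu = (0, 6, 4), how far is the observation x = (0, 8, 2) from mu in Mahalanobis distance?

Step 1 — centre the observation: (x - mu) = (0, 2, -2).

Step 2 — invert Sigma (cofactor / det for 3×3, or solve directly):
  Sigma^{-1} = [[0.25, -0.125, 0],
 [-0.125, 0.3438, 0.0625],
 [0, 0.0625, 0.125]].

Step 3 — form the quadratic (x - mu)^T · Sigma^{-1} · (x - mu):
  Sigma^{-1} · (x - mu) = (-0.25, 0.5625, -0.125).
  (x - mu)^T · [Sigma^{-1} · (x - mu)] = (0)·(-0.25) + (2)·(0.5625) + (-2)·(-0.125) = 1.375.

Step 4 — take square root: d = √(1.375) ≈ 1.1726.

d(x, mu) = √(1.375) ≈ 1.1726


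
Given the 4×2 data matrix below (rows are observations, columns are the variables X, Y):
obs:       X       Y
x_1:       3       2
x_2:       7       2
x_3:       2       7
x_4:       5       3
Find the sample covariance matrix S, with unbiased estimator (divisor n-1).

Step 1 — column means:
  mean(X) = (3 + 7 + 2 + 5) / 4 = 17/4 = 4.25
  mean(Y) = (2 + 2 + 7 + 3) / 4 = 14/4 = 3.5

Step 2 — sample covariance S[i,j] = (1/(n-1)) · Σ_k (x_{k,i} - mean_i) · (x_{k,j} - mean_j), with n-1 = 3.
  S[X,X] = ((-1.25)·(-1.25) + (2.75)·(2.75) + (-2.25)·(-2.25) + (0.75)·(0.75)) / 3 = 14.75/3 = 4.9167
  S[X,Y] = ((-1.25)·(-1.5) + (2.75)·(-1.5) + (-2.25)·(3.5) + (0.75)·(-0.5)) / 3 = -10.5/3 = -3.5
  S[Y,Y] = ((-1.5)·(-1.5) + (-1.5)·(-1.5) + (3.5)·(3.5) + (-0.5)·(-0.5)) / 3 = 17/3 = 5.6667

S is symmetric (S[j,i] = S[i,j]). Assembling:

S = [[4.9167, -3.5],
 [-3.5, 5.6667]]


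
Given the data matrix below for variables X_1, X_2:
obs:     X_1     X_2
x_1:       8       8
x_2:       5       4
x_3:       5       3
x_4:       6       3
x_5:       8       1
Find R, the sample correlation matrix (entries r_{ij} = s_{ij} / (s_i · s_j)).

Step 1 — column means:
  mean(X_1) = (8 + 5 + 5 + 6 + 8) / 5 = 32/5 = 6.4
  mean(X_2) = (8 + 4 + 3 + 3 + 1) / 5 = 19/5 = 3.8

Step 2 — sample variances and covariances s[i,j] = (1/(n-1)) · Σ_k (x_{k,i} - mean_i) · (x_{k,j} - mean_j), with n-1 = 4:
  s[X_1,X_1] = ((1.6)·(1.6) + (-1.4)·(-1.4) + (-1.4)·(-1.4) + (-0.4)·(-0.4) + (1.6)·(1.6)) / 4 = 9.2/4 = 2.3
  s[X_1,X_2] = ((1.6)·(4.2) + (-1.4)·(0.2) + (-1.4)·(-0.8) + (-0.4)·(-0.8) + (1.6)·(-2.8)) / 4 = 3.4/4 = 0.85
  s[X_2,X_2] = ((4.2)·(4.2) + (0.2)·(0.2) + (-0.8)·(-0.8) + (-0.8)·(-0.8) + (-2.8)·(-2.8)) / 4 = 26.8/4 = 6.7
  Sample standard deviations s_i = √(s[i,i]):
  s(X_1) = √(2.3) = 1.5166
  s(X_2) = √(6.7) = 2.5884

Step 3 — r_{ij} = s_{ij} / (s_i · s_j):
  r[X_1,X_1] = 1 (diagonal).
  r[X_1,X_2] = 0.85 / (1.5166 · 2.5884) = 0.85 / 3.9256 = 0.2165
  r[X_2,X_2] = 1 (diagonal).

R is symmetric with unit diagonal. Assembling:

R = [[1, 0.2165],
 [0.2165, 1]]


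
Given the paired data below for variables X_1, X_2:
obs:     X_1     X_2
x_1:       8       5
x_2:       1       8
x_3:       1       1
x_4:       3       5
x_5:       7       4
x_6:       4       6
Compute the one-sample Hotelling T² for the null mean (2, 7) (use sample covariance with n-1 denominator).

Step 1 — sample mean vector:
  mean(X_1) = (8 + 1 + 1 + 3 + 7 + 4) / 6 = 24/6 = 4
  mean(X_2) = (5 + 8 + 1 + 5 + 4 + 6) / 6 = 29/6 = 4.8333
  x̄ = (4, 4.8333),  deviation x̄ - mu_0 = (4, 4.8333) - (2, 7) = (2, -2.1667).

Step 2 — sample covariance matrix, S[i,j] = (1/(n-1)) · Σ_k (x_{k,i} - mean_i) · (x_{k,j} - mean_j), divisor n-1 = 5:
  S[X_1,X_1] = ((4)·(4) + (-3)·(-3) + (-3)·(-3) + (-1)·(-1) + (3)·(3) + (0)·(0)) / 5 = 44/5 = 8.8
  S[X_1,X_2] = ((4)·(0.1667) + (-3)·(3.1667) + (-3)·(-3.8333) + (-1)·(0.1667) + (3)·(-0.8333) + (0)·(1.1667)) / 5 = 0/5 = 0
  S[X_2,X_2] = ((0.1667)·(0.1667) + (3.1667)·(3.1667) + (-3.8333)·(-3.8333) + (0.1667)·(0.1667) + (-0.8333)·(-0.8333) + (1.1667)·(1.1667)) / 5 = 26.8333/5 = 5.3667
  S = [[8.8, 0],
 [0, 5.3667]].

Step 3 — invert S. det(S) = 8.8·5.3667 - (0)² = 47.2267.
  S^{-1} = (1/det) · [[d, -b], [-b, a]] = [[0.1136, 0],
 [0, 0.1863]].

Step 4 — quadratic form (x̄ - mu_0)^T · S^{-1} · (x̄ - mu_0):
  S^{-1} · (x̄ - mu_0) = (0.2273, -0.4037),
  (x̄ - mu_0)^T · [...] = (2)·(0.2273) + (-2.1667)·(-0.4037) = 1.3293.

Step 5 — scale by n: T² = 6 · 1.3293 = 7.9757.

T² ≈ 7.9757


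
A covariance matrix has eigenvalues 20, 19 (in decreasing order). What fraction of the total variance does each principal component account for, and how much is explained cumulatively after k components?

Step 1 — total variance = trace(Sigma) = Σ λ_i = 20 + 19 = 39.

Step 2 — fraction explained by component i = λ_i / Σ λ:
  PC1: 20/39 = 0.5128
  PC2: 19/39 = 0.4872

Step 3 — cumulative fraction after k components = (λ_1 + ... + λ_k) / Σ λ:
  k = 1: 20/39 = 0.5128
  k = 2: (20 + 19)/39 = 39/39 = 1

Summary (fraction, with percent):

explained: PC1 0.5128 (51.28%), PC2 0.4872 (48.72%);  cumulative: 0.5128, 1


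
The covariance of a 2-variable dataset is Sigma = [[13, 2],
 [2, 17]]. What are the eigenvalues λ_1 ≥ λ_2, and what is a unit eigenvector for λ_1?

Step 1 — characteristic polynomial of 2×2 Sigma:
  det(Sigma - λI) = λ² - trace · λ + det = 0.
  trace = 13 + 17 = 30, det = 13·17 - (2)² = 217.
Step 2 — discriminant:
  Δ = trace² - 4·det = 900 - 868 = 32.
Step 3 — eigenvalues:
  λ = (trace ± √Δ)/2 = (30 ± 5.6569)/2,
  λ_1 = 17.8284,  λ_2 = 12.1716.

Step 4 — unit eigenvector for λ_1: solve (Sigma - λ_1 I)v = 0. First row:
  (13 - 17.8284)·v_x + (2)·v_y = 0, i.e. (-4.8284)·v_x + (2)·v_y = 0,
  so v ∝ (b, λ_1 - a) = (2, 4.8284) = u.
  ||u|| = √((2)² + (4.8284)²) = √(27.3137) ≈ 5.2263,
  v_1 = u/||u|| ≈ (0.3827, 0.9239) (||v_1|| = 1).

λ_1 = 17.8284,  λ_2 = 12.1716;  v_1 ≈ (0.3827, 0.9239)


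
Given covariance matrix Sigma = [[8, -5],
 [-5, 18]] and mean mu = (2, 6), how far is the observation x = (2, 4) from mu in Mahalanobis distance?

Step 1 — centre the observation: (x - mu) = (0, -2).

Step 2 — invert Sigma. det(Sigma) = 8·18 - (-5)² = 119.
  Sigma^{-1} = (1/det) · [[d, -b], [-b, a]] = [[0.1513, 0.042],
 [0.042, 0.0672]].

Step 3 — form the quadratic (x - mu)^T · Sigma^{-1} · (x - mu):
  Sigma^{-1} · (x - mu) = (-0.084, -0.1345).
  (x - mu)^T · [Sigma^{-1} · (x - mu)] = (0)·(-0.084) + (-2)·(-0.1345) = 0.2689.

Step 4 — take square root: d = √(0.2689) ≈ 0.5186.

d(x, mu) = √(0.2689) ≈ 0.5186


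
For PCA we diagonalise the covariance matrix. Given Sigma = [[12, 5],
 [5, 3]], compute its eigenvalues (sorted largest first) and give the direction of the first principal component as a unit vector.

Step 1 — characteristic polynomial of 2×2 Sigma:
  det(Sigma - λI) = λ² - trace · λ + det = 0.
  trace = 12 + 3 = 15, det = 12·3 - (5)² = 11.
Step 2 — discriminant:
  Δ = trace² - 4·det = 225 - 44 = 181.
Step 3 — eigenvalues:
  λ = (trace ± √Δ)/2 = (15 ± 13.4536)/2,
  λ_1 = 14.2268,  λ_2 = 0.7732.

Step 4 — unit eigenvector for λ_1: solve (Sigma - λ_1 I)v = 0. First row:
  (12 - 14.2268)·v_x + (5)·v_y = 0, i.e. (-2.2268)·v_x + (5)·v_y = 0,
  so v ∝ (b, λ_1 - a) = (5, 2.2268) = u.
  ||u|| = √((5)² + (2.2268)²) = √(29.9587) ≈ 5.4735,
  v_1 = u/||u|| ≈ (0.9135, 0.4068) (||v_1|| = 1).

λ_1 = 14.2268,  λ_2 = 0.7732;  v_1 ≈ (0.9135, 0.4068)


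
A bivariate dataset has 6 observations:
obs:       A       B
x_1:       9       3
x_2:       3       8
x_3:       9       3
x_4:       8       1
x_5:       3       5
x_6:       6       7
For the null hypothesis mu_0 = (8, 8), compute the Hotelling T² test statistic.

Step 1 — sample mean vector:
  mean(A) = (9 + 3 + 9 + 8 + 3 + 6) / 6 = 38/6 = 6.3333
  mean(B) = (3 + 8 + 3 + 1 + 5 + 7) / 6 = 27/6 = 4.5
  x̄ = (6.3333, 4.5),  deviation x̄ - mu_0 = (6.3333, 4.5) - (8, 8) = (-1.6667, -3.5).

Step 2 — sample covariance matrix, S[i,j] = (1/(n-1)) · Σ_k (x_{k,i} - mean_i) · (x_{k,j} - mean_j), divisor n-1 = 5:
  S[A,A] = ((2.6667)·(2.6667) + (-3.3333)·(-3.3333) + (2.6667)·(2.6667) + (1.6667)·(1.6667) + (-3.3333)·(-3.3333) + (-0.3333)·(-0.3333)) / 5 = 39.3333/5 = 7.8667
  S[A,B] = ((2.6667)·(-1.5) + (-3.3333)·(3.5) + (2.6667)·(-1.5) + (1.6667)·(-3.5) + (-3.3333)·(0.5) + (-0.3333)·(2.5)) / 5 = -28/5 = -5.6
  S[B,B] = ((-1.5)·(-1.5) + (3.5)·(3.5) + (-1.5)·(-1.5) + (-3.5)·(-3.5) + (0.5)·(0.5) + (2.5)·(2.5)) / 5 = 35.5/5 = 7.1
  S = [[7.8667, -5.6],
 [-5.6, 7.1]].

Step 3 — invert S. det(S) = 7.8667·7.1 - (-5.6)² = 24.4933.
  S^{-1} = (1/det) · [[d, -b], [-b, a]] = [[0.2899, 0.2286],
 [0.2286, 0.3212]].

Step 4 — quadratic form (x̄ - mu_0)^T · S^{-1} · (x̄ - mu_0):
  S^{-1} · (x̄ - mu_0) = (-1.2833, -1.5052),
  (x̄ - mu_0)^T · [...] = (-1.6667)·(-1.2833) + (-3.5)·(-1.5052) = 7.407.

Step 5 — scale by n: T² = 6 · 7.407 = 44.442.

T² ≈ 44.442


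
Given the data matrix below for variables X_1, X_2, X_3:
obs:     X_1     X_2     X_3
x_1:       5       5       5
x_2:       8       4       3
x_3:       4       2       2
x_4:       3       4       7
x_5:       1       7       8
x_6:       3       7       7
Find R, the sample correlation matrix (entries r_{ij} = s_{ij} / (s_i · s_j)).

Step 1 — column means:
  mean(X_1) = (5 + 8 + 4 + 3 + 1 + 3) / 6 = 24/6 = 4
  mean(X_2) = (5 + 4 + 2 + 4 + 7 + 7) / 6 = 29/6 = 4.8333
  mean(X_3) = (5 + 3 + 2 + 7 + 8 + 7) / 6 = 32/6 = 5.3333

Step 2 — sample variances and covariances s[i,j] = (1/(n-1)) · Σ_k (x_{k,i} - mean_i) · (x_{k,j} - mean_j), with n-1 = 5:
  s[X_1,X_1] = ((1)·(1) + (4)·(4) + (0)·(0) + (-1)·(-1) + (-3)·(-3) + (-1)·(-1)) / 5 = 28/5 = 5.6
  s[X_1,X_2] = ((1)·(0.1667) + (4)·(-0.8333) + (0)·(-2.8333) + (-1)·(-0.8333) + (-3)·(2.1667) + (-1)·(2.1667)) / 5 = -11/5 = -2.2
  s[X_1,X_3] = ((1)·(-0.3333) + (4)·(-2.3333) + (0)·(-3.3333) + (-1)·(1.6667) + (-3)·(2.6667) + (-1)·(1.6667)) / 5 = -21/5 = -4.2
  s[X_2,X_2] = ((0.1667)·(0.1667) + (-0.8333)·(-0.8333) + (-2.8333)·(-2.8333) + (-0.8333)·(-0.8333) + (2.1667)·(2.1667) + (2.1667)·(2.1667)) / 5 = 18.8333/5 = 3.7667
  s[X_2,X_3] = ((0.1667)·(-0.3333) + (-0.8333)·(-2.3333) + (-2.8333)·(-3.3333) + (-0.8333)·(1.6667) + (2.1667)·(2.6667) + (2.1667)·(1.6667)) / 5 = 19.3333/5 = 3.8667
  s[X_3,X_3] = ((-0.3333)·(-0.3333) + (-2.3333)·(-2.3333) + (-3.3333)·(-3.3333) + (1.6667)·(1.6667) + (2.6667)·(2.6667) + (1.6667)·(1.6667)) / 5 = 29.3333/5 = 5.8667
  Sample standard deviations s_i = √(s[i,i]):
  s(X_1) = √(5.6) = 2.3664
  s(X_2) = √(3.7667) = 1.9408
  s(X_3) = √(5.8667) = 2.4221

Step 3 — r_{ij} = s_{ij} / (s_i · s_j):
  r[X_1,X_1] = 1 (diagonal).
  r[X_1,X_2] = -2.2 / (2.3664 · 1.9408) = -2.2 / 4.5927 = -0.479
  r[X_1,X_3] = -4.2 / (2.3664 · 2.4221) = -4.2 / 5.7318 = -0.7328
  r[X_2,X_2] = 1 (diagonal).
  r[X_2,X_3] = 3.8667 / (1.9408 · 2.4221) = 3.8667 / 4.7008 = 0.8226
  r[X_3,X_3] = 1 (diagonal).

R is symmetric with unit diagonal. Assembling:

R = [[1, -0.479, -0.7328],
 [-0.479, 1, 0.8226],
 [-0.7328, 0.8226, 1]]


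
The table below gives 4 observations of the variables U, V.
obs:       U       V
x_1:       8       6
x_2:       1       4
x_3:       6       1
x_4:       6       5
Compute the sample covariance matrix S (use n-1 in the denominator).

Step 1 — column means:
  mean(U) = (8 + 1 + 6 + 6) / 4 = 21/4 = 5.25
  mean(V) = (6 + 4 + 1 + 5) / 4 = 16/4 = 4

Step 2 — sample covariance S[i,j] = (1/(n-1)) · Σ_k (x_{k,i} - mean_i) · (x_{k,j} - mean_j), with n-1 = 3.
  S[U,U] = ((2.75)·(2.75) + (-4.25)·(-4.25) + (0.75)·(0.75) + (0.75)·(0.75)) / 3 = 26.75/3 = 8.9167
  S[U,V] = ((2.75)·(2) + (-4.25)·(0) + (0.75)·(-3) + (0.75)·(1)) / 3 = 4/3 = 1.3333
  S[V,V] = ((2)·(2) + (0)·(0) + (-3)·(-3) + (1)·(1)) / 3 = 14/3 = 4.6667

S is symmetric (S[j,i] = S[i,j]). Assembling:

S = [[8.9167, 1.3333],
 [1.3333, 4.6667]]


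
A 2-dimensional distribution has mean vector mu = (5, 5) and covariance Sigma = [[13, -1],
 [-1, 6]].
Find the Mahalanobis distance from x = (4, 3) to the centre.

Step 1 — centre the observation: (x - mu) = (-1, -2).

Step 2 — invert Sigma. det(Sigma) = 13·6 - (-1)² = 77.
  Sigma^{-1} = (1/det) · [[d, -b], [-b, a]] = [[0.0779, 0.013],
 [0.013, 0.1688]].

Step 3 — form the quadratic (x - mu)^T · Sigma^{-1} · (x - mu):
  Sigma^{-1} · (x - mu) = (-0.1039, -0.3506).
  (x - mu)^T · [Sigma^{-1} · (x - mu)] = (-1)·(-0.1039) + (-2)·(-0.3506) = 0.8052.

Step 4 — take square root: d = √(0.8052) ≈ 0.8973.

d(x, mu) = √(0.8052) ≈ 0.8973


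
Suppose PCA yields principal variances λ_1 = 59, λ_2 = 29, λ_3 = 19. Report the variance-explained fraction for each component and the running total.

Step 1 — total variance = trace(Sigma) = Σ λ_i = 59 + 29 + 19 = 107.

Step 2 — fraction explained by component i = λ_i / Σ λ:
  PC1: 59/107 = 0.5514
  PC2: 29/107 = 0.271
  PC3: 19/107 = 0.1776

Step 3 — cumulative fraction after k components = (λ_1 + ... + λ_k) / Σ λ:
  k = 1: 59/107 = 0.5514
  k = 2: (59 + 29)/107 = 88/107 = 0.8224
  k = 3: (59 + 29 + 19)/107 = 107/107 = 1

Summary (fraction, with percent):

explained: PC1 0.5514 (55.14%), PC2 0.271 (27.1%), PC3 0.1776 (17.76%);  cumulative: 0.5514, 0.8224, 1


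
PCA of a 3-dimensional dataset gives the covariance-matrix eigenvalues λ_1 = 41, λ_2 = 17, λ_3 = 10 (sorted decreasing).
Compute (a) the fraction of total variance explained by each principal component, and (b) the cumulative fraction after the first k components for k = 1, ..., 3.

Step 1 — total variance = trace(Sigma) = Σ λ_i = 41 + 17 + 10 = 68.

Step 2 — fraction explained by component i = λ_i / Σ λ:
  PC1: 41/68 = 0.6029
  PC2: 17/68 = 0.25
  PC3: 10/68 = 0.1471

Step 3 — cumulative fraction after k components = (λ_1 + ... + λ_k) / Σ λ:
  k = 1: 41/68 = 0.6029
  k = 2: (41 + 17)/68 = 58/68 = 0.8529
  k = 3: (41 + 17 + 10)/68 = 68/68 = 1

Summary (fraction, with percent):

explained: PC1 0.6029 (60.29%), PC2 0.25 (25%), PC3 0.1471 (14.71%);  cumulative: 0.6029, 0.8529, 1


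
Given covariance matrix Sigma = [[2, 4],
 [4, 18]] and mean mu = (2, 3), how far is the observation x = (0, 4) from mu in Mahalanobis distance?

Step 1 — centre the observation: (x - mu) = (-2, 1).

Step 2 — invert Sigma. det(Sigma) = 2·18 - (4)² = 20.
  Sigma^{-1} = (1/det) · [[d, -b], [-b, a]] = [[0.9, -0.2],
 [-0.2, 0.1]].

Step 3 — form the quadratic (x - mu)^T · Sigma^{-1} · (x - mu):
  Sigma^{-1} · (x - mu) = (-2, 0.5).
  (x - mu)^T · [Sigma^{-1} · (x - mu)] = (-2)·(-2) + (1)·(0.5) = 4.5.

Step 4 — take square root: d = √(4.5) ≈ 2.1213.

d(x, mu) = √(4.5) ≈ 2.1213


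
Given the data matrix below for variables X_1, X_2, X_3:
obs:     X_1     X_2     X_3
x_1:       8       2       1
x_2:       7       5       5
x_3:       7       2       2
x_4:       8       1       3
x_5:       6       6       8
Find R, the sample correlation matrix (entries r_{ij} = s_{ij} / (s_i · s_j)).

Step 1 — column means:
  mean(X_1) = (8 + 7 + 7 + 8 + 6) / 5 = 36/5 = 7.2
  mean(X_2) = (2 + 5 + 2 + 1 + 6) / 5 = 16/5 = 3.2
  mean(X_3) = (1 + 5 + 2 + 3 + 8) / 5 = 19/5 = 3.8

Step 2 — sample variances and covariances s[i,j] = (1/(n-1)) · Σ_k (x_{k,i} - mean_i) · (x_{k,j} - mean_j), with n-1 = 4:
  s[X_1,X_1] = ((0.8)·(0.8) + (-0.2)·(-0.2) + (-0.2)·(-0.2) + (0.8)·(0.8) + (-1.2)·(-1.2)) / 4 = 2.8/4 = 0.7
  s[X_1,X_2] = ((0.8)·(-1.2) + (-0.2)·(1.8) + (-0.2)·(-1.2) + (0.8)·(-2.2) + (-1.2)·(2.8)) / 4 = -6.2/4 = -1.55
  s[X_1,X_3] = ((0.8)·(-2.8) + (-0.2)·(1.2) + (-0.2)·(-1.8) + (0.8)·(-0.8) + (-1.2)·(4.2)) / 4 = -7.8/4 = -1.95
  s[X_2,X_2] = ((-1.2)·(-1.2) + (1.8)·(1.8) + (-1.2)·(-1.2) + (-2.2)·(-2.2) + (2.8)·(2.8)) / 4 = 18.8/4 = 4.7
  s[X_2,X_3] = ((-1.2)·(-2.8) + (1.8)·(1.2) + (-1.2)·(-1.8) + (-2.2)·(-0.8) + (2.8)·(4.2)) / 4 = 21.2/4 = 5.3
  s[X_3,X_3] = ((-2.8)·(-2.8) + (1.2)·(1.2) + (-1.8)·(-1.8) + (-0.8)·(-0.8) + (4.2)·(4.2)) / 4 = 30.8/4 = 7.7
  Sample standard deviations s_i = √(s[i,i]):
  s(X_1) = √(0.7) = 0.8367
  s(X_2) = √(4.7) = 2.1679
  s(X_3) = √(7.7) = 2.7749

Step 3 — r_{ij} = s_{ij} / (s_i · s_j):
  r[X_1,X_1] = 1 (diagonal).
  r[X_1,X_2] = -1.55 / (0.8367 · 2.1679) = -1.55 / 1.8138 = -0.8545
  r[X_1,X_3] = -1.95 / (0.8367 · 2.7749) = -1.95 / 2.3216 = -0.8399
  r[X_2,X_2] = 1 (diagonal).
  r[X_2,X_3] = 5.3 / (2.1679 · 2.7749) = 5.3 / 6.0158 = 0.881
  r[X_3,X_3] = 1 (diagonal).

R is symmetric with unit diagonal. Assembling:

R = [[1, -0.8545, -0.8399],
 [-0.8545, 1, 0.881],
 [-0.8399, 0.881, 1]]


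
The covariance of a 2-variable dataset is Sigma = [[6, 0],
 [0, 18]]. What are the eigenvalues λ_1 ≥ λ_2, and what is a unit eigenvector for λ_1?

Step 1 — characteristic polynomial of 2×2 Sigma:
  det(Sigma - λI) = λ² - trace · λ + det = 0.
  trace = 6 + 18 = 24, det = 6·18 - (0)² = 108.
Step 2 — discriminant:
  Δ = trace² - 4·det = 576 - 432 = 144.
Step 3 — eigenvalues:
  λ = (trace ± √Δ)/2 = (24 ± 12)/2,
  λ_1 = 18,  λ_2 = 6.

Step 4 — unit eigenvector for λ_1: Sigma is diagonal, so its eigenvectors are the coordinate axes. λ_1 = 18 is the diagonal entry on the second coordinate axis, hence
  v_1 = (0, 1) (||v_1|| = 1).

λ_1 = 18,  λ_2 = 6;  v_1 ≈ (0, 1)


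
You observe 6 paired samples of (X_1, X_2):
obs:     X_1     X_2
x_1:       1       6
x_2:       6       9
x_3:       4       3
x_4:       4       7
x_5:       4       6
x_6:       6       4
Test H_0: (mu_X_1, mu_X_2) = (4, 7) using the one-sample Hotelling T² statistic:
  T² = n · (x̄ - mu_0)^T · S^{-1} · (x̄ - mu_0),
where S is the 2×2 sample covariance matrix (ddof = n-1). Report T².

Step 1 — sample mean vector:
  mean(X_1) = (1 + 6 + 4 + 4 + 4 + 6) / 6 = 25/6 = 4.1667
  mean(X_2) = (6 + 9 + 3 + 7 + 6 + 4) / 6 = 35/6 = 5.8333
  x̄ = (4.1667, 5.8333),  deviation x̄ - mu_0 = (4.1667, 5.8333) - (4, 7) = (0.1667, -1.1667).

Step 2 — sample covariance matrix, S[i,j] = (1/(n-1)) · Σ_k (x_{k,i} - mean_i) · (x_{k,j} - mean_j), divisor n-1 = 5:
  S[X_1,X_1] = ((-3.1667)·(-3.1667) + (1.8333)·(1.8333) + (-0.1667)·(-0.1667) + (-0.1667)·(-0.1667) + (-0.1667)·(-0.1667) + (1.8333)·(1.8333)) / 5 = 16.8333/5 = 3.3667
  S[X_1,X_2] = ((-3.1667)·(0.1667) + (1.8333)·(3.1667) + (-0.1667)·(-2.8333) + (-0.1667)·(1.1667) + (-0.1667)·(0.1667) + (1.8333)·(-1.8333)) / 5 = 2.1667/5 = 0.4333
  S[X_2,X_2] = ((0.1667)·(0.1667) + (3.1667)·(3.1667) + (-2.8333)·(-2.8333) + (1.1667)·(1.1667) + (0.1667)·(0.1667) + (-1.8333)·(-1.8333)) / 5 = 22.8333/5 = 4.5667
  S = [[3.3667, 0.4333],
 [0.4333, 4.5667]].

Step 3 — invert S. det(S) = 3.3667·4.5667 - (0.4333)² = 15.1867.
  S^{-1} = (1/det) · [[d, -b], [-b, a]] = [[0.3007, -0.0285],
 [-0.0285, 0.2217]].

Step 4 — quadratic form (x̄ - mu_0)^T · S^{-1} · (x̄ - mu_0):
  S^{-1} · (x̄ - mu_0) = (0.0834, -0.2634),
  (x̄ - mu_0)^T · [...] = (0.1667)·(0.0834) + (-1.1667)·(-0.2634) = 0.3212.

Step 5 — scale by n: T² = 6 · 0.3212 = 1.9271.

T² ≈ 1.9271


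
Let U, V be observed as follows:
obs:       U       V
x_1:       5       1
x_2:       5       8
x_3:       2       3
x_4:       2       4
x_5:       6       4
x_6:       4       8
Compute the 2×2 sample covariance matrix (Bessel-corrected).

Step 1 — column means:
  mean(U) = (5 + 5 + 2 + 2 + 6 + 4) / 6 = 24/6 = 4
  mean(V) = (1 + 8 + 3 + 4 + 4 + 8) / 6 = 28/6 = 4.6667

Step 2 — sample covariance S[i,j] = (1/(n-1)) · Σ_k (x_{k,i} - mean_i) · (x_{k,j} - mean_j), with n-1 = 5.
  S[U,U] = ((1)·(1) + (1)·(1) + (-2)·(-2) + (-2)·(-2) + (2)·(2) + (0)·(0)) / 5 = 14/5 = 2.8
  S[U,V] = ((1)·(-3.6667) + (1)·(3.3333) + (-2)·(-1.6667) + (-2)·(-0.6667) + (2)·(-0.6667) + (0)·(3.3333)) / 5 = 3/5 = 0.6
  S[V,V] = ((-3.6667)·(-3.6667) + (3.3333)·(3.3333) + (-1.6667)·(-1.6667) + (-0.6667)·(-0.6667) + (-0.6667)·(-0.6667) + (3.3333)·(3.3333)) / 5 = 39.3333/5 = 7.8667

S is symmetric (S[j,i] = S[i,j]). Assembling:

S = [[2.8, 0.6],
 [0.6, 7.8667]]


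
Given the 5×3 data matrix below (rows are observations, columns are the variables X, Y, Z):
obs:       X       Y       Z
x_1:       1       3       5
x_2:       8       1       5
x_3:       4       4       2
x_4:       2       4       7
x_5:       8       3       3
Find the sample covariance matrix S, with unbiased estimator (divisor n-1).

Step 1 — column means:
  mean(X) = (1 + 8 + 4 + 2 + 8) / 5 = 23/5 = 4.6
  mean(Y) = (3 + 1 + 4 + 4 + 3) / 5 = 15/5 = 3
  mean(Z) = (5 + 5 + 2 + 7 + 3) / 5 = 22/5 = 4.4

Step 2 — sample covariance S[i,j] = (1/(n-1)) · Σ_k (x_{k,i} - mean_i) · (x_{k,j} - mean_j), with n-1 = 4.
  S[X,X] = ((-3.6)·(-3.6) + (3.4)·(3.4) + (-0.6)·(-0.6) + (-2.6)·(-2.6) + (3.4)·(3.4)) / 4 = 43.2/4 = 10.8
  S[X,Y] = ((-3.6)·(0) + (3.4)·(-2) + (-0.6)·(1) + (-2.6)·(1) + (3.4)·(0)) / 4 = -10/4 = -2.5
  S[X,Z] = ((-3.6)·(0.6) + (3.4)·(0.6) + (-0.6)·(-2.4) + (-2.6)·(2.6) + (3.4)·(-1.4)) / 4 = -10.2/4 = -2.55
  S[Y,Y] = ((0)·(0) + (-2)·(-2) + (1)·(1) + (1)·(1) + (0)·(0)) / 4 = 6/4 = 1.5
  S[Y,Z] = ((0)·(0.6) + (-2)·(0.6) + (1)·(-2.4) + (1)·(2.6) + (0)·(-1.4)) / 4 = -1/4 = -0.25
  S[Z,Z] = ((0.6)·(0.6) + (0.6)·(0.6) + (-2.4)·(-2.4) + (2.6)·(2.6) + (-1.4)·(-1.4)) / 4 = 15.2/4 = 3.8

S is symmetric (S[j,i] = S[i,j]). Assembling:

S = [[10.8, -2.5, -2.55],
 [-2.5, 1.5, -0.25],
 [-2.55, -0.25, 3.8]]


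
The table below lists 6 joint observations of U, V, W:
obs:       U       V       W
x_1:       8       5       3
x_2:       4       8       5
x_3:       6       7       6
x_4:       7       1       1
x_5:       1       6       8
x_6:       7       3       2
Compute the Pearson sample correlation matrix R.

Step 1 — column means:
  mean(U) = (8 + 4 + 6 + 7 + 1 + 7) / 6 = 33/6 = 5.5
  mean(V) = (5 + 8 + 7 + 1 + 6 + 3) / 6 = 30/6 = 5
  mean(W) = (3 + 5 + 6 + 1 + 8 + 2) / 6 = 25/6 = 4.1667

Step 2 — sample variances and covariances s[i,j] = (1/(n-1)) · Σ_k (x_{k,i} - mean_i) · (x_{k,j} - mean_j), with n-1 = 5:
  s[U,U] = ((2.5)·(2.5) + (-1.5)·(-1.5) + (0.5)·(0.5) + (1.5)·(1.5) + (-4.5)·(-4.5) + (1.5)·(1.5)) / 5 = 33.5/5 = 6.7
  s[U,V] = ((2.5)·(0) + (-1.5)·(3) + (0.5)·(2) + (1.5)·(-4) + (-4.5)·(1) + (1.5)·(-2)) / 5 = -17/5 = -3.4
  s[U,W] = ((2.5)·(-1.1667) + (-1.5)·(0.8333) + (0.5)·(1.8333) + (1.5)·(-3.1667) + (-4.5)·(3.8333) + (1.5)·(-2.1667)) / 5 = -28.5/5 = -5.7
  s[V,V] = ((0)·(0) + (3)·(3) + (2)·(2) + (-4)·(-4) + (1)·(1) + (-2)·(-2)) / 5 = 34/5 = 6.8
  s[V,W] = ((0)·(-1.1667) + (3)·(0.8333) + (2)·(1.8333) + (-4)·(-3.1667) + (1)·(3.8333) + (-2)·(-2.1667)) / 5 = 27/5 = 5.4
  s[W,W] = ((-1.1667)·(-1.1667) + (0.8333)·(0.8333) + (1.8333)·(1.8333) + (-3.1667)·(-3.1667) + (3.8333)·(3.8333) + (-2.1667)·(-2.1667)) / 5 = 34.8333/5 = 6.9667
  Sample standard deviations s_i = √(s[i,i]):
  s(U) = √(6.7) = 2.5884
  s(V) = √(6.8) = 2.6077
  s(W) = √(6.9667) = 2.6394

Step 3 — r_{ij} = s_{ij} / (s_i · s_j):
  r[U,U] = 1 (diagonal).
  r[U,V] = -3.4 / (2.5884 · 2.6077) = -3.4 / 6.7498 = -0.5037
  r[U,W] = -5.7 / (2.5884 · 2.6394) = -5.7 / 6.832 = -0.8343
  r[V,V] = 1 (diagonal).
  r[V,W] = 5.4 / (2.6077 · 2.6394) = 5.4 / 6.8828 = 0.7846
  r[W,W] = 1 (diagonal).

R is symmetric with unit diagonal. Assembling:

R = [[1, -0.5037, -0.8343],
 [-0.5037, 1, 0.7846],
 [-0.8343, 0.7846, 1]]


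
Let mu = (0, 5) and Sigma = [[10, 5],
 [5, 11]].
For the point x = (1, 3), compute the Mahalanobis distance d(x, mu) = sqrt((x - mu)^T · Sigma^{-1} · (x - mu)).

Step 1 — centre the observation: (x - mu) = (1, -2).

Step 2 — invert Sigma. det(Sigma) = 10·11 - (5)² = 85.
  Sigma^{-1} = (1/det) · [[d, -b], [-b, a]] = [[0.1294, -0.0588],
 [-0.0588, 0.1176]].

Step 3 — form the quadratic (x - mu)^T · Sigma^{-1} · (x - mu):
  Sigma^{-1} · (x - mu) = (0.2471, -0.2941).
  (x - mu)^T · [Sigma^{-1} · (x - mu)] = (1)·(0.2471) + (-2)·(-0.2941) = 0.8353.

Step 4 — take square root: d = √(0.8353) ≈ 0.9139.

d(x, mu) = √(0.8353) ≈ 0.9139


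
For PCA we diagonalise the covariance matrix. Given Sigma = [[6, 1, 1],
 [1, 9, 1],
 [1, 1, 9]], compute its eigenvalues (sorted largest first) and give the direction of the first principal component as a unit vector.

Step 1 — characteristic polynomial p(λ) = det(λI - Sigma) = λ³ - tr·λ² + c_1·λ - det, where tr = trace, c_1 = sum of the principal 2×2 minors, det = det(Sigma):
  tr = 6 + 9 + 9 = 24,
  c_1 = (6·9 - (1)²) + (6·9 - (1)²) + (9·9 - (1)²) = 53 + 53 + 80 = 186,
  det = 6·(9·9 - (1)²) - (1)·((1)·9 - (1)·(1)) + (1)·((1)·(1) - 9·(1)) = 6·(80) - (1)·(8) + (1)·(-8) = 464.
  So p(λ) = λ³ - 24λ² + 186λ - 464.
Step 2 — look for an integer root (rational root theorem: any rational root is an integer divisor of 464). Testing λ = 8:
  p(8) = 512 - 1536 + 1488 - 464 = 0  ✓
  Dividing out (λ - 8): p(λ) = (λ - 8)(λ² - 16λ + 58).
Step 3 — remaining eigenvalues from the quadratic λ² - 16λ + 58 = 0:
  Δ = 16² - 4·58 = 256 - 232 = 24,  λ = (16 ± √24)/2 = (16 ± 4.899)/2 ≈ 10.4495 or 5.5505.
  Sorted: λ_1 = 10.4495,  λ_2 = 8,  λ_3 = 5.5505  (check: sum = 24 = tr ✓).

Step 4 — unit eigenvector for λ_1 ≈ 10.4495: v spans the null space of (Sigma - λ_1 I), whose rows are
  r_1 = (-4.4495, 1, 1),  r_2 = (1, -1.4495, 1),  r_3 = (1, 1, -1.4495).
  v is orthogonal to every row, so take v ∝ r_1 × r_2 = ((1)·(1) - (1)·(-1.4495), (1)·(1) - (-4.4495)·(1), (-4.4495)·(-1.4495) - (1)·(1)) ≈ (2.4495, 5.4495, 5.4495).
  Let u = (2.4495, 5.4495, 5.4495).
  ||u|| = √((2.4495)² + (5.4495)² + (5.4495)²) = √(65.3939) ≈ 8.0866,  v_1 = u/||u|| ≈ (0.3029, 0.6739, 0.6739) (||v_1|| = 1).

λ_1 = 10.4495,  λ_2 = 8,  λ_3 = 5.5505;  v_1 ≈ (0.3029, 0.6739, 0.6739)


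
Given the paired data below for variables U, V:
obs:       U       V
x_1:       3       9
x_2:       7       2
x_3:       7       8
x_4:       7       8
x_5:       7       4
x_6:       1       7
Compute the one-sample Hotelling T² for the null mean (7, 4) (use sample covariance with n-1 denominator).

Step 1 — sample mean vector:
  mean(U) = (3 + 7 + 7 + 7 + 7 + 1) / 6 = 32/6 = 5.3333
  mean(V) = (9 + 2 + 8 + 8 + 4 + 7) / 6 = 38/6 = 6.3333
  x̄ = (5.3333, 6.3333),  deviation x̄ - mu_0 = (5.3333, 6.3333) - (7, 4) = (-1.6667, 2.3333).

Step 2 — sample covariance matrix, S[i,j] = (1/(n-1)) · Σ_k (x_{k,i} - mean_i) · (x_{k,j} - mean_j), divisor n-1 = 5:
  S[U,U] = ((-2.3333)·(-2.3333) + (1.6667)·(1.6667) + (1.6667)·(1.6667) + (1.6667)·(1.6667) + (1.6667)·(1.6667) + (-4.3333)·(-4.3333)) / 5 = 35.3333/5 = 7.0667
  S[U,V] = ((-2.3333)·(2.6667) + (1.6667)·(-4.3333) + (1.6667)·(1.6667) + (1.6667)·(1.6667) + (1.6667)·(-2.3333) + (-4.3333)·(0.6667)) / 5 = -14.6667/5 = -2.9333
  S[V,V] = ((2.6667)·(2.6667) + (-4.3333)·(-4.3333) + (1.6667)·(1.6667) + (1.6667)·(1.6667) + (-2.3333)·(-2.3333) + (0.6667)·(0.6667)) / 5 = 37.3333/5 = 7.4667
  S = [[7.0667, -2.9333],
 [-2.9333, 7.4667]].

Step 3 — invert S. det(S) = 7.0667·7.4667 - (-2.9333)² = 44.16.
  S^{-1} = (1/det) · [[d, -b], [-b, a]] = [[0.1691, 0.0664],
 [0.0664, 0.16]].

Step 4 — quadratic form (x̄ - mu_0)^T · S^{-1} · (x̄ - mu_0):
  S^{-1} · (x̄ - mu_0) = (-0.1268, 0.2627),
  (x̄ - mu_0)^T · [...] = (-1.6667)·(-0.1268) + (2.3333)·(0.2627) = 0.8243.

Step 5 — scale by n: T² = 6 · 0.8243 = 4.9457.

T² ≈ 4.9457


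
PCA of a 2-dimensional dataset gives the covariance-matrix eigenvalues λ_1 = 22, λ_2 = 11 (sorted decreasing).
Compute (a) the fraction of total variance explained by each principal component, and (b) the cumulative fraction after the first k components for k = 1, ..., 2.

Step 1 — total variance = trace(Sigma) = Σ λ_i = 22 + 11 = 33.

Step 2 — fraction explained by component i = λ_i / Σ λ:
  PC1: 22/33 = 0.6667
  PC2: 11/33 = 0.3333

Step 3 — cumulative fraction after k components = (λ_1 + ... + λ_k) / Σ λ:
  k = 1: 22/33 = 0.6667
  k = 2: (22 + 11)/33 = 33/33 = 1

Summary (fraction, with percent):

explained: PC1 0.6667 (66.67%), PC2 0.3333 (33.33%);  cumulative: 0.6667, 1


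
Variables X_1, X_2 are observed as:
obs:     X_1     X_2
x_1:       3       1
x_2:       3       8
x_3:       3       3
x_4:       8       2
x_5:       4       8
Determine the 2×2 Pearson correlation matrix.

Step 1 — column means:
  mean(X_1) = (3 + 3 + 3 + 8 + 4) / 5 = 21/5 = 4.2
  mean(X_2) = (1 + 8 + 3 + 2 + 8) / 5 = 22/5 = 4.4

Step 2 — sample variances and covariances s[i,j] = (1/(n-1)) · Σ_k (x_{k,i} - mean_i) · (x_{k,j} - mean_j), with n-1 = 4:
  s[X_1,X_1] = ((-1.2)·(-1.2) + (-1.2)·(-1.2) + (-1.2)·(-1.2) + (3.8)·(3.8) + (-0.2)·(-0.2)) / 4 = 18.8/4 = 4.7
  s[X_1,X_2] = ((-1.2)·(-3.4) + (-1.2)·(3.6) + (-1.2)·(-1.4) + (3.8)·(-2.4) + (-0.2)·(3.6)) / 4 = -8.4/4 = -2.1
  s[X_2,X_2] = ((-3.4)·(-3.4) + (3.6)·(3.6) + (-1.4)·(-1.4) + (-2.4)·(-2.4) + (3.6)·(3.6)) / 4 = 45.2/4 = 11.3
  Sample standard deviations s_i = √(s[i,i]):
  s(X_1) = √(4.7) = 2.1679
  s(X_2) = √(11.3) = 3.3615

Step 3 — r_{ij} = s_{ij} / (s_i · s_j):
  r[X_1,X_1] = 1 (diagonal).
  r[X_1,X_2] = -2.1 / (2.1679 · 3.3615) = -2.1 / 7.2877 = -0.2882
  r[X_2,X_2] = 1 (diagonal).

R is symmetric with unit diagonal. Assembling:

R = [[1, -0.2882],
 [-0.2882, 1]]
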